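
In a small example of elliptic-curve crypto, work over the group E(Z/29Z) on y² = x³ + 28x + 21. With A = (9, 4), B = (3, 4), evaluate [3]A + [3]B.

O

First 3A:
Repeated addition: build up to 3A.
2A: tangent at (9, 4): λ = (3·9² + 28)/(2·4) ≡ 10/8. 8⁻¹ ≡ 11 (mod 29), so λ ≡ 10·11 ≡ 23.
  x = λ² - 9 - 9 = 529 - 18 ≡ 18; y = λ·(9 - 18) - 4 ≡ 21. → (18, 21)
3A: (18, 21) + (9, 4). λ = (4 - 21)/(9 - 18) ≡ 12/20 mod 29. 20⁻¹ ≡ 16 (mod 29) since 20·16 = 320 ≡ 1, so λ ≡ 18.
  x = λ² - 18 - 9 = 324 - 27 ≡ 7; y = λ·(18 - 7) - 21 ≡ 3. → (7, 3)
3A = (7, 3).
Next 3B:
Repeated addition: build up to 3B.
2B: tangent at (3, 4): λ = (3·3² + 28)/(2·4) ≡ 26/8. 8⁻¹ ≡ 11 (mod 29), so λ ≡ 26·11 ≡ 25.
  x = λ² - 3 - 3 = 625 - 6 ≡ 10; y = λ·(3 - 10) - 4 ≡ 24. → (10, 24)
3B: (10, 24) + (3, 4). λ = (4 - 24)/(3 - 10) ≡ 9/22 mod 29. 22⁻¹ ≡ 4 (mod 29), so λ ≡ 7.
  x = λ² - 10 - 3 = 49 - 13 ≡ 7; y = λ·(10 - 7) - 24 ≡ 26. → (7, 26)
3B = (7, 26).
Finally 3A + 3B:
(7, 3) + (7, 26): same x and y₁ ≡ -y₂, so the sum is the point at infinity.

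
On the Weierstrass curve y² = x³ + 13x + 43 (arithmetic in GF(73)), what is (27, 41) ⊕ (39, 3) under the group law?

(27, 41) + (39, 3). λ = (3 - 41)/(39 - 27) ≡ 35/12 mod 73. 12⁻¹ ≡ 67 (mod 73), so λ ≡ 9.
  x = λ² - 27 - 39 = 81 - 66 ≡ 15; y = λ·(27 - 15) - 41 ≡ 67. → (15, 67)

(15, 67)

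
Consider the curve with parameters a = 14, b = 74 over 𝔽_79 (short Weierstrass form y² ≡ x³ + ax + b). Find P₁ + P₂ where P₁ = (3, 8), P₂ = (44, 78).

(3, 8) + (44, 78). λ = (78 - 8)/(44 - 3) ≡ 70/41 mod 79. 41⁻¹ ≡ 27 (mod 79), so λ ≡ 73.
  x = λ² - 3 - 44 = 5329 - 47 ≡ 68; y = λ·(3 - 68) - 8 ≡ 66. → (68, 66)

(68, 66)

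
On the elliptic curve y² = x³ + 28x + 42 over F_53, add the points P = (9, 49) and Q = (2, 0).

(9, 49) + (2, 0). λ = (0 - 49)/(2 - 9) ≡ 4/46 mod 53. 46⁻¹ ≡ 15 (mod 53), so λ ≡ 7.
  x = λ² - 9 - 2 = 49 - 11 ≡ 38; y = λ·(9 - 38) - 49 ≡ 13. → (38, 13)

(38, 13)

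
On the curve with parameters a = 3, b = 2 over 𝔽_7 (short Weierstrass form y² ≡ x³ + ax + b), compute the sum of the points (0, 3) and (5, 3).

(2, 4)

(0, 3) + (5, 3). λ = (3 - 3)/(5 - 0) ≡ 0/5 mod 7. 5⁻¹ ≡ 3 (mod 7), so λ ≡ 0.
  x = λ² - 0 - 5 = 0 - 5 ≡ 2; y = λ·(0 - 2) - 3 ≡ 4. → (2, 4)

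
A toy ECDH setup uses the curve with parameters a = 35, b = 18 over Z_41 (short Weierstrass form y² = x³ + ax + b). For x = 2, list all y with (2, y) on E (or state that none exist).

x³ + 35x + 18 = 96 ≡ 14 (mod 41).
14 is a non-residue mod 41; no y exists.

none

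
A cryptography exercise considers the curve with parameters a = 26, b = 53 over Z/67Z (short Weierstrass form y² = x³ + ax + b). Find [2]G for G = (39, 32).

tangent at (39, 32): λ = (3·39² + 26)/(2·32) ≡ 33/64. 64⁻¹ ≡ 22 (mod 67) since 64·22 = 1408 ≡ 1, so λ ≡ 33·22 ≡ 56.
  x = λ² - 39 - 39 = 3136 - 78 ≡ 43; y = λ·(39 - 43) - 32 ≡ 12. → (43, 12)

(43, 12)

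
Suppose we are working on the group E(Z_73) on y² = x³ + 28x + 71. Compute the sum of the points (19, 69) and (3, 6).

(19, 69) + (3, 6). λ = (6 - 69)/(3 - 19) ≡ 10/57 mod 73. 57⁻¹ ≡ 41 (mod 73) since 57·41 = 2337 ≡ 1, so λ ≡ 45.
  x = λ² - 19 - 3 = 2025 - 22 ≡ 32; y = λ·(19 - 32) - 69 ≡ 3. → (32, 3)

(32, 3)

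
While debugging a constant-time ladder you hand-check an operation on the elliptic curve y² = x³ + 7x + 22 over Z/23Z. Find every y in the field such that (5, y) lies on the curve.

x³ + 7x + 22 = 182 ≡ 21 (mod 23).
21 is a non-residue mod 23; no y exists.

none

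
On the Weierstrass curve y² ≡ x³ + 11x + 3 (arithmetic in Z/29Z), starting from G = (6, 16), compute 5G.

(15, 11)

Repeated addition: build up to 5G.
2G: tangent at (6, 16): λ = (3·6² + 11)/(2·16) ≡ 3/3. 3⁻¹ ≡ 10 (mod 29) since 3·10 = 30 ≡ 1, so λ ≡ 3·10 ≡ 1.
  x = λ² - 6 - 6 = 1 - 12 ≡ 18; y = λ·(6 - 18) - 16 ≡ 1. → (18, 1)
3G: (18, 1) + (6, 16). λ = (16 - 1)/(6 - 18) ≡ 15/17 mod 29. 17⁻¹ ≡ 12 (mod 29), so λ ≡ 6.
  x = λ² - 18 - 6 = 36 - 24 ≡ 12; y = λ·(18 - 12) - 1 ≡ 6. → (12, 6)
4G: (12, 6) + (6, 16). λ = (16 - 6)/(6 - 12) ≡ 10/23 mod 29. 23⁻¹ ≡ 24 (mod 29), so λ ≡ 8.
  x = λ² - 12 - 6 = 64 - 18 ≡ 17; y = λ·(12 - 17) - 6 ≡ 12. → (17, 12)
5G: (17, 12) + (6, 16). λ = (16 - 12)/(6 - 17) ≡ 4/18 mod 29. 18⁻¹ ≡ 21 (mod 29), so λ ≡ 26.
  x = λ² - 17 - 6 = 676 - 23 ≡ 15; y = λ·(17 - 15) - 12 ≡ 11. → (15, 11)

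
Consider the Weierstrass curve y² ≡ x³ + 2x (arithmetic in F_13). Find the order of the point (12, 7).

2P: tangent at (12, 7): λ = (3·12² + 2)/(2·7) ≡ 5/1. 1⁻¹ ≡ 1 (mod 13), so λ ≡ 5·1 ≡ 5.
  x = λ² - 12 - 12 = 25 - 24 ≡ 1; y = λ·(12 - 1) - 7 ≡ 9. → (1, 9)
3P: (1, 9) + (12, 7). λ = (7 - 9)/(12 - 1) ≡ 11/11 mod 13. 11⁻¹ ≡ 6 (mod 13), so λ ≡ 1.
  x = λ² - 1 - 12 = 1 - 13 ≡ 1; y = λ·(1 - 1) - 9 ≡ 4. → (1, 4)
4P: (1, 4) + (12, 7). λ = (7 - 4)/(12 - 1) ≡ 3/11 mod 13. 11⁻¹ ≡ 6 (mod 13), so λ ≡ 5.
  x = λ² - 1 - 12 = 25 - 13 ≡ 12; y = λ·(1 - 12) - 4 ≡ 6. → (12, 6)
5P: (12, 6) + (12, 7): same x and y₁ ≡ -y₂, so the sum is ∞.
5P = ∞, so the order is 5.

5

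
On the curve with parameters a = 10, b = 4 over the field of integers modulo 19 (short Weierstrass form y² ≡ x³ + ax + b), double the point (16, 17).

tangent at (16, 17): λ = (3·16² + 10)/(2·17) ≡ 18/15. 15⁻¹ ≡ 14 (mod 19), so λ ≡ 18·14 ≡ 5.
  x = λ² - 16 - 16 = 25 - 32 ≡ 12; y = λ·(16 - 12) - 17 ≡ 3. → (12, 3)

(12, 3)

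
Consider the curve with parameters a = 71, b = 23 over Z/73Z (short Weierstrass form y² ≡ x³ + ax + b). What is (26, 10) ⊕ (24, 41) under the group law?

(26, 10) + (24, 41). λ = (41 - 10)/(24 - 26) ≡ 31/71 mod 73. 71⁻¹ ≡ 36 (mod 73), so λ ≡ 21.
  x = λ² - 26 - 24 = 441 - 50 ≡ 26; y = λ·(26 - 26) - 10 ≡ 63. → (26, 63)

(26, 63)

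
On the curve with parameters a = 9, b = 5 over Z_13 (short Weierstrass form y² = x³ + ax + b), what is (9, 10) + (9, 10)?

tangent at (9, 10): λ = (3·9² + 9)/(2·10) ≡ 5/7. 7⁻¹ ≡ 2 (mod 13) since 7·2 = 14 ≡ 1, so λ ≡ 5·2 ≡ 10.
  x = λ² - 9 - 9 = 100 - 18 ≡ 4; y = λ·(9 - 4) - 10 ≡ 1. → (4, 1)

(4, 1)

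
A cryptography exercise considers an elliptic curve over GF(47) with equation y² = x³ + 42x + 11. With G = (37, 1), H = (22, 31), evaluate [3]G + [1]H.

(15, 16)

First 3G:
Repeated addition: build up to 3G.
2G: tangent at (37, 1): λ = (3·37² + 42)/(2·1) ≡ 13/2. 2⁻¹ ≡ 24 (mod 47) since 2·24 = 48 ≡ 1, so λ ≡ 13·24 ≡ 30.
  x = λ² - 37 - 37 = 900 - 74 ≡ 27; y = λ·(37 - 27) - 1 ≡ 17. → (27, 17)
3G: (27, 17) + (37, 1). λ = (1 - 17)/(37 - 27) ≡ 31/10 mod 47. 10⁻¹ ≡ 33 (mod 47), so λ ≡ 36.
  x = λ² - 27 - 37 = 1296 - 64 ≡ 10; y = λ·(27 - 10) - 17 ≡ 31. → (10, 31)
3G = (10, 31).
Finally 3G + H:
(10, 31) + (22, 31). λ = (31 - 31)/(22 - 10) ≡ 0/12 mod 47. 12⁻¹ ≡ 4 (mod 47) since 12·4 = 48 ≡ 1, so λ ≡ 0.
  x = λ² - 10 - 22 = 0 - 32 ≡ 15; y = λ·(10 - 15) - 31 ≡ 16. → (15, 16)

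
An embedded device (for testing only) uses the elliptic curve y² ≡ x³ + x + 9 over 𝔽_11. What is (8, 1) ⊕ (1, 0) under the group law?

(8, 1) + (1, 0). λ = (0 - 1)/(1 - 8) ≡ 10/4 mod 11. 4⁻¹ ≡ 3 (mod 11), so λ ≡ 8.
  x = λ² - 8 - 1 = 64 - 9 ≡ 0; y = λ·(8 - 0) - 1 ≡ 8. → (0, 8)

(0, 8)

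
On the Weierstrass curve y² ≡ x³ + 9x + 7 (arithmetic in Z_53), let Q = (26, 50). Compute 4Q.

Repeated addition: build up to 4Q.
2Q: tangent at (26, 50): λ = (3·26² + 9)/(2·50) ≡ 23/47. 47⁻¹ ≡ 44 (mod 53), so λ ≡ 23·44 ≡ 5.
  x = λ² - 26 - 26 = 25 - 52 ≡ 26; y = λ·(26 - 26) - 50 ≡ 3. → (26, 3)
3Q: (26, 3) + (26, 50): same x and y₁ ≡ -y₂, so the sum is ∞.
4Q: ∞ + (26, 50) = (26, 50) (identity).

(26, 50)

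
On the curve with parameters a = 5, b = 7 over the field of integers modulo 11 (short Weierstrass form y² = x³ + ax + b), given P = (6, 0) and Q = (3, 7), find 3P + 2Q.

First 3P:
Repeated addition: build up to 3P.
2P: (6, 0) + (6, 0): same x and y₁ ≡ -y₂, so the sum is O.
3P: O + (6, 0) = (6, 0) (identity).
3P = (6, 0).
Next 2Q:
Repeated addition: build up to 2Q.
2Q: tangent at (3, 7): λ = (3·3² + 5)/(2·7) ≡ 10/3. 3⁻¹ ≡ 4 (mod 11), so λ ≡ 10·4 ≡ 7.
  x = λ² - 3 - 3 = 49 - 6 ≡ 10; y = λ·(3 - 10) - 7 ≡ 10. → (10, 10)
2Q = (10, 10).
Finally 3P + 2Q:
(6, 0) + (10, 10). λ = (10 - 0)/(10 - 6) ≡ 10/4 mod 11. 4⁻¹ ≡ 3 (mod 11), so λ ≡ 8.
  x = λ² - 6 - 10 = 64 - 16 ≡ 4; y = λ·(6 - 4) - 0 ≡ 5. → (4, 5)

(4, 5)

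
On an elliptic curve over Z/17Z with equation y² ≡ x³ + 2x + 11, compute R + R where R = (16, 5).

(15, 4)

tangent at (16, 5): λ = (3·16² + 2)/(2·5) ≡ 5/10. 10⁻¹ ≡ 12 (mod 17), so λ ≡ 5·12 ≡ 9.
  x = λ² - 16 - 16 = 81 - 32 ≡ 15; y = λ·(16 - 15) - 5 ≡ 4. → (15, 4)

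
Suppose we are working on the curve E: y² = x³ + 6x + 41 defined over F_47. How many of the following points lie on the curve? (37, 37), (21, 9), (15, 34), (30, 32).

(37, 37): 37² ≡ 6, rhs ≡ 15 → off.
(21, 9): 9² ≡ 34, rhs ≡ 28 → off.
(15, 34): 34² ≡ 28, rhs ≡ 28 → on.
(30, 32): 32² ≡ 37, rhs ≡ 8 → off.

1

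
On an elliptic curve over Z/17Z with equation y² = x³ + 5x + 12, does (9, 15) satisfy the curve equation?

yes

y² = 15² ≡ 4; x³ + 5x + 12 = 786 ≡ 4 (mod 17). 4 = 4.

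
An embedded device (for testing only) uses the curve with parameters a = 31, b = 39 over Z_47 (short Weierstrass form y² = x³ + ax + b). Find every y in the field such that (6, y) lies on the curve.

x³ + 31x + 39 = 441 ≡ 18 (mod 47).
Square roots of 18 mod 47: 21 and 26 (since 21² = 441 ≡ 18).

21, 26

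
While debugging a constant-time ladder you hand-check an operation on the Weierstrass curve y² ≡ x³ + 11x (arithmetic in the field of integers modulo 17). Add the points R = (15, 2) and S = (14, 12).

(3, 14)

(15, 2) + (14, 12). λ = (12 - 2)/(14 - 15) ≡ 10/16 mod 17. 16⁻¹ ≡ 16 (mod 17), so λ ≡ 7.
  x = λ² - 15 - 14 = 49 - 29 ≡ 3; y = λ·(15 - 3) - 2 ≡ 14. → (3, 14)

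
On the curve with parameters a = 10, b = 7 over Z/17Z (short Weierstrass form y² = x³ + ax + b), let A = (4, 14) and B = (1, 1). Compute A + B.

(4, 14) + (1, 1). λ = (1 - 14)/(1 - 4) ≡ 4/14 mod 17. 14⁻¹ ≡ 11 (mod 17) since 14·11 = 154 ≡ 1, so λ ≡ 10.
  x = λ² - 4 - 1 = 100 - 5 ≡ 10; y = λ·(4 - 10) - 14 ≡ 11. → (10, 11)

(10, 11)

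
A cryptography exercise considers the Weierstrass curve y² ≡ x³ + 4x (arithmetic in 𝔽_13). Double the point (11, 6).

(0, 0)

tangent at (11, 6): λ = (3·11² + 4)/(2·6) ≡ 3/12. 12⁻¹ ≡ 12 (mod 13), so λ ≡ 3·12 ≡ 10.
  x = λ² - 11 - 11 = 100 - 22 ≡ 0; y = λ·(11 - 0) - 6 ≡ 0. → (0, 0)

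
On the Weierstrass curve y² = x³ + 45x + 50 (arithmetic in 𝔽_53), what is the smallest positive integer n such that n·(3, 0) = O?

2

2P: (3, 0) + (3, 0): same x and y₁ ≡ -y₂, so the sum is O.
2P = O, so the order is 2.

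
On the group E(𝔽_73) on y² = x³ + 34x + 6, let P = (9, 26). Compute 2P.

tangent at (9, 26): λ = (3·9² + 34)/(2·26) ≡ 58/52. 52⁻¹ ≡ 66 (mod 73), so λ ≡ 58·66 ≡ 32.
  x = λ² - 9 - 9 = 1024 - 18 ≡ 57; y = λ·(9 - 57) - 26 ≡ 44. → (57, 44)

(57, 44)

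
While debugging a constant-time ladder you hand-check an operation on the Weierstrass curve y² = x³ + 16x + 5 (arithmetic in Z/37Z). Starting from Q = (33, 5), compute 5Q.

Double-and-add on 5 = (101)₂. Start with Q = (33, 5) for the leading 1-bit.
double: tangent at (33, 5): λ = (3·33² + 16)/(2·5) ≡ 27/10. 10⁻¹ ≡ 26 (mod 37) since 10·26 = 260 ≡ 1, so λ ≡ 27·26 ≡ 36.
  x = λ² - 33 - 33 = 1296 - 66 ≡ 9; y = λ·(33 - 9) - 5 ≡ 8. → (9, 8)
double: tangent at (9, 8): λ = (3·9² + 16)/(2·8) ≡ 0/16. 16⁻¹ ≡ 7 (mod 37) since 16·7 = 112 ≡ 1, so λ ≡ 0·7 ≡ 0.
  x = λ² - 9 - 9 = 0 - 18 ≡ 19; y = λ·(9 - 19) - 8 ≡ 29. → (19, 29)
add Q: (19, 29) + (33, 5). λ = (5 - 29)/(33 - 19) ≡ 13/14 mod 37. 14⁻¹ ≡ 8 (mod 37), so λ ≡ 30.
  x = λ² - 19 - 33 = 900 - 52 ≡ 34; y = λ·(19 - 34) - 29 ≡ 2. → (34, 2)

(34, 2)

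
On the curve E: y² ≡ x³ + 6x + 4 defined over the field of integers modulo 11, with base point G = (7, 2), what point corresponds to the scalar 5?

(0, 9)

Repeated addition: build up to 5G.
2G: tangent at (7, 2): λ = (3·7² + 6)/(2·2) ≡ 10/4. 4⁻¹ ≡ 3 (mod 11) since 4·3 = 12 ≡ 1, so λ ≡ 10·3 ≡ 8.
  x = λ² - 7 - 7 = 64 - 14 ≡ 6; y = λ·(7 - 6) - 2 ≡ 6. → (6, 6)
3G: (6, 6) + (7, 2). λ = (2 - 6)/(7 - 6) ≡ 7/1 mod 11. 1⁻¹ ≡ 1 (mod 11) since 1·1 = 1 ≡ 1, so λ ≡ 7.
  x = λ² - 6 - 7 = 49 - 13 ≡ 3; y = λ·(6 - 3) - 6 ≡ 4. → (3, 4)
4G: (3, 4) + (7, 2). λ = (2 - 4)/(7 - 3) ≡ 9/4 mod 11. 4⁻¹ ≡ 3 (mod 11) since 4·3 = 12 ≡ 1, so λ ≡ 5.
  x = λ² - 3 - 7 = 25 - 10 ≡ 4; y = λ·(3 - 4) - 4 ≡ 2. → (4, 2)
5G: (4, 2) + (7, 2). λ = (2 - 2)/(7 - 4) ≡ 0/3 mod 11. 3⁻¹ ≡ 4 (mod 11) since 3·4 = 12 ≡ 1, so λ ≡ 0.
  x = λ² - 4 - 7 = 0 - 11 ≡ 0; y = λ·(4 - 0) - 2 ≡ 9. → (0, 9)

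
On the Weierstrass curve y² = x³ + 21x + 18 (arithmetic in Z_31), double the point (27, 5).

tangent at (27, 5): λ = (3·27² + 21)/(2·5) ≡ 7/10. 10⁻¹ ≡ 28 (mod 31) since 10·28 = 280 ≡ 1, so λ ≡ 7·28 ≡ 10.
  x = λ² - 27 - 27 = 100 - 54 ≡ 15; y = λ·(27 - 15) - 5 ≡ 22. → (15, 22)

(15, 22)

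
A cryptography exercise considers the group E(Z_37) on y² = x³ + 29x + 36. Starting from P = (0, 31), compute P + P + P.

(27, 35)

Repeated addition: build up to 3P.
2P: tangent at (0, 31): λ = (3·0² + 29)/(2·31) ≡ 29/25. 25⁻¹ ≡ 3 (mod 37) since 25·3 = 75 ≡ 1, so λ ≡ 29·3 ≡ 13.
  x = λ² - 0 - 0 = 169 - 0 ≡ 21; y = λ·(0 - 21) - 31 ≡ 29. → (21, 29)
3P: (21, 29) + (0, 31). λ = (31 - 29)/(0 - 21) ≡ 2/16 mod 37. 16⁻¹ ≡ 7 (mod 37), so λ ≡ 14.
  x = λ² - 21 - 0 = 196 - 21 ≡ 27; y = λ·(21 - 27) - 29 ≡ 35. → (27, 35)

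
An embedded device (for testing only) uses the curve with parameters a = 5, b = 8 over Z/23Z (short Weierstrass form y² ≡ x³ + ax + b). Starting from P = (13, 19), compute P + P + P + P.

Repeated addition: build up to 4P.
2P: tangent at (13, 19): λ = (3·13² + 5)/(2·19) ≡ 6/15. 15⁻¹ ≡ 20 (mod 23), so λ ≡ 6·20 ≡ 5.
  x = λ² - 13 - 13 = 25 - 26 ≡ 22; y = λ·(13 - 22) - 19 ≡ 5. → (22, 5)
3P: (22, 5) + (13, 19). λ = (19 - 5)/(13 - 22) ≡ 14/14 mod 23. 14⁻¹ ≡ 5 (mod 23), so λ ≡ 1.
  x = λ² - 22 - 13 = 1 - 35 ≡ 12; y = λ·(22 - 12) - 5 ≡ 5. → (12, 5)
4P: (12, 5) + (13, 19). λ = (19 - 5)/(13 - 12) ≡ 14/1 mod 23. 1⁻¹ ≡ 1 (mod 23), so λ ≡ 14.
  x = λ² - 12 - 13 = 196 - 25 ≡ 10; y = λ·(12 - 10) - 5 ≡ 0. → (10, 0)

(10, 0)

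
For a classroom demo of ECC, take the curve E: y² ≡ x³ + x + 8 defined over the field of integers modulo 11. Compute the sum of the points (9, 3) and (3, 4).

(9, 3) + (3, 4). λ = (4 - 3)/(3 - 9) ≡ 1/5 mod 11. 5⁻¹ ≡ 9 (mod 11), so λ ≡ 9.
  x = λ² - 9 - 3 = 81 - 12 ≡ 3; y = λ·(9 - 3) - 3 ≡ 7. → (3, 7)

(3, 7)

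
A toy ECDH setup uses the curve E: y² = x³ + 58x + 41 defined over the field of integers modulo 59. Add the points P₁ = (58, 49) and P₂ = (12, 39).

(58, 49) + (12, 39). λ = (39 - 49)/(12 - 58) ≡ 49/13 mod 59. 13⁻¹ ≡ 50 (mod 59) since 13·50 = 650 ≡ 1, so λ ≡ 31.
  x = λ² - 58 - 12 = 961 - 70 ≡ 6; y = λ·(58 - 6) - 49 ≡ 29. → (6, 29)

(6, 29)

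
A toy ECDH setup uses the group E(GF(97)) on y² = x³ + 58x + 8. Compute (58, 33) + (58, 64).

The two points share x = 58 and their y-coordinates satisfy 33 + 64 ≡ 0 (mod 97), so they are inverses. Their sum is O.

O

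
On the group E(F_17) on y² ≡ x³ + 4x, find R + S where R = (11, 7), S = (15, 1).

(6, 11)

(11, 7) + (15, 1). λ = (1 - 7)/(15 - 11) ≡ 11/4 mod 17. 4⁻¹ ≡ 13 (mod 17) since 4·13 = 52 ≡ 1, so λ ≡ 7.
  x = λ² - 11 - 15 = 49 - 26 ≡ 6; y = λ·(11 - 6) - 7 ≡ 11. → (6, 11)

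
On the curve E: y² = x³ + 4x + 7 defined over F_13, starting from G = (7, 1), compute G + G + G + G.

Repeated addition: build up to 4G.
2G: tangent at (7, 1): λ = (3·7² + 4)/(2·1) ≡ 8/2. 2⁻¹ ≡ 7 (mod 13) since 2·7 = 14 ≡ 1, so λ ≡ 8·7 ≡ 4.
  x = λ² - 7 - 7 = 16 - 14 ≡ 2; y = λ·(7 - 2) - 1 ≡ 6. → (2, 6)
3G: (2, 6) + (7, 1). λ = (1 - 6)/(7 - 2) ≡ 8/5 mod 13. 5⁻¹ ≡ 8 (mod 13), so λ ≡ 12.
  x = λ² - 2 - 7 = 144 - 9 ≡ 5; y = λ·(2 - 5) - 6 ≡ 10. → (5, 10)
4G: (5, 10) + (7, 1). λ = (1 - 10)/(7 - 5) ≡ 4/2 mod 13. 2⁻¹ ≡ 7 (mod 13), so λ ≡ 2.
  x = λ² - 5 - 7 = 4 - 12 ≡ 5; y = λ·(5 - 5) - 10 ≡ 3. → (5, 3)

(5, 3)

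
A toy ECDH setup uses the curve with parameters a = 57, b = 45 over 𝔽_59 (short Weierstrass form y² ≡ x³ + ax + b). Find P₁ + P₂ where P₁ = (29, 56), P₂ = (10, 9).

(49, 56)

(29, 56) + (10, 9). λ = (9 - 56)/(10 - 29) ≡ 12/40 mod 59. 40⁻¹ ≡ 31 (mod 59) since 40·31 = 1240 ≡ 1, so λ ≡ 18.
  x = λ² - 29 - 10 = 324 - 39 ≡ 49; y = λ·(29 - 49) - 56 ≡ 56. → (49, 56)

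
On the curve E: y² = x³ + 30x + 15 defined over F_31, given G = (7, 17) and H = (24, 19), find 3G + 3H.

(20, 11)

First 3G:
Repeated addition: build up to 3G.
2G: tangent at (7, 17): λ = (3·7² + 30)/(2·17) ≡ 22/3. 3⁻¹ ≡ 21 (mod 31) since 3·21 = 63 ≡ 1, so λ ≡ 22·21 ≡ 28.
  x = λ² - 7 - 7 = 784 - 14 ≡ 26; y = λ·(7 - 26) - 17 ≡ 9. → (26, 9)
3G: (26, 9) + (7, 17). λ = (17 - 9)/(7 - 26) ≡ 8/12 mod 31. 12⁻¹ ≡ 13 (mod 31), so λ ≡ 11.
  x = λ² - 26 - 7 = 121 - 33 ≡ 26; y = λ·(26 - 26) - 9 ≡ 22. → (26, 22)
3G = (26, 22).
Next 3H:
Repeated addition: build up to 3H.
2H: tangent at (24, 19): λ = (3·24² + 30)/(2·19) ≡ 22/7. 7⁻¹ ≡ 9 (mod 31) since 7·9 = 63 ≡ 1, so λ ≡ 22·9 ≡ 12.
  x = λ² - 24 - 24 = 144 - 48 ≡ 3; y = λ·(24 - 3) - 19 ≡ 16. → (3, 16)
3H: (3, 16) + (24, 19). λ = (19 - 16)/(24 - 3) ≡ 3/21 mod 31. 21⁻¹ ≡ 3 (mod 31) since 21·3 = 63 ≡ 1, so λ ≡ 9.
  x = λ² - 3 - 24 = 81 - 27 ≡ 23; y = λ·(3 - 23) - 16 ≡ 21. → (23, 21)
3H = (23, 21).
Finally 3G + 3H:
(26, 22) + (23, 21). λ = (21 - 22)/(23 - 26) ≡ 30/28 mod 31. 28⁻¹ ≡ 10 (mod 31), so λ ≡ 21.
  x = λ² - 26 - 23 = 441 - 49 ≡ 20; y = λ·(26 - 20) - 22 ≡ 11. → (20, 11)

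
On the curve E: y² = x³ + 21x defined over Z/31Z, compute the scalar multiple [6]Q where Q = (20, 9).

(18, 14)

Repeated addition: build up to 6Q.
2Q: tangent at (20, 9): λ = (3·20² + 21)/(2·9) ≡ 12/18. 18⁻¹ ≡ 19 (mod 31), so λ ≡ 12·19 ≡ 11.
  x = λ² - 20 - 20 = 121 - 40 ≡ 19; y = λ·(20 - 19) - 9 ≡ 2. → (19, 2)
3Q: (19, 2) + (20, 9). λ = (9 - 2)/(20 - 19) ≡ 7/1 mod 31. 1⁻¹ ≡ 1 (mod 31), so λ ≡ 7.
  x = λ² - 19 - 20 = 49 - 39 ≡ 10; y = λ·(19 - 10) - 2 ≡ 30. → (10, 30)
4Q: (10, 30) + (20, 9). λ = (9 - 30)/(20 - 10) ≡ 10/10 mod 31. 10⁻¹ ≡ 28 (mod 31) since 10·28 = 280 ≡ 1, so λ ≡ 1.
  x = λ² - 10 - 20 = 1 - 30 ≡ 2; y = λ·(10 - 2) - 30 ≡ 9. → (2, 9)
5Q: (2, 9) + (20, 9). λ = (9 - 9)/(20 - 2) ≡ 0/18 mod 31. 18⁻¹ ≡ 19 (mod 31) since 18·19 = 342 ≡ 1, so λ ≡ 0.
  x = λ² - 2 - 20 = 0 - 22 ≡ 9; y = λ·(2 - 9) - 9 ≡ 22. → (9, 22)
6Q: (9, 22) + (20, 9). λ = (9 - 22)/(20 - 9) ≡ 18/11 mod 31. 11⁻¹ ≡ 17 (mod 31), so λ ≡ 27.
  x = λ² - 9 - 20 = 729 - 29 ≡ 18; y = λ·(9 - 18) - 22 ≡ 14. → (18, 14)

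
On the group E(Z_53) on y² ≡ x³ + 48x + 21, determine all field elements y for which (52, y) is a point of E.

x³ + 48x + 21 = 143125 ≡ 25 (mod 53).
Square roots of 25 mod 53: 5 and 48 (since 5² = 25 ≡ 25).

5, 48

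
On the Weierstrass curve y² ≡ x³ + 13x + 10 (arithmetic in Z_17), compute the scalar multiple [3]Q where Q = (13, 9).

(6, 7)

Repeated addition: build up to 3Q.
2Q: tangent at (13, 9): λ = (3·13² + 13)/(2·9) ≡ 10/1. 1⁻¹ ≡ 1 (mod 17) since 1·1 = 1 ≡ 1, so λ ≡ 10·1 ≡ 10.
  x = λ² - 13 - 13 = 100 - 26 ≡ 6; y = λ·(13 - 6) - 9 ≡ 10. → (6, 10)
3Q: (6, 10) + (13, 9). λ = (9 - 10)/(13 - 6) ≡ 16/7 mod 17. 7⁻¹ ≡ 5 (mod 17), so λ ≡ 12.
  x = λ² - 6 - 13 = 144 - 19 ≡ 6; y = λ·(6 - 6) - 10 ≡ 7. → (6, 7)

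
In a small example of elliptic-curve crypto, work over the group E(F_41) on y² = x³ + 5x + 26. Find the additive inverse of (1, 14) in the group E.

(1, 27)

-(1, 14) = (1, -14 mod 41) = (1, 27).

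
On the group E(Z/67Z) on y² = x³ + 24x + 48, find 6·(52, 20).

(28, 19)

Write P = (52, 20).
Double-and-add on 6 = (110)₂. Start with P = (52, 20) for the leading 1-bit.
double: tangent at (52, 20): λ = (3·52² + 24)/(2·20) ≡ 29/40. 40⁻¹ ≡ 62 (mod 67), so λ ≡ 29·62 ≡ 56.
  x = λ² - 52 - 52 = 3136 - 104 ≡ 17; y = λ·(52 - 17) - 20 ≡ 64. → (17, 64)
add P: (17, 64) + (52, 20). λ = (20 - 64)/(52 - 17) ≡ 23/35 mod 67. 35⁻¹ ≡ 23 (mod 67), so λ ≡ 60.
  x = λ² - 17 - 52 = 3600 - 69 ≡ 47; y = λ·(17 - 47) - 64 ≡ 12. → (47, 12)
double: tangent at (47, 12): λ = (3·47² + 24)/(2·12) ≡ 18/24. 24⁻¹ ≡ 14 (mod 67) since 24·14 = 336 ≡ 1, so λ ≡ 18·14 ≡ 51.
  x = λ² - 47 - 47 = 2601 - 94 ≡ 28; y = λ·(47 - 28) - 12 ≡ 19. → (28, 19)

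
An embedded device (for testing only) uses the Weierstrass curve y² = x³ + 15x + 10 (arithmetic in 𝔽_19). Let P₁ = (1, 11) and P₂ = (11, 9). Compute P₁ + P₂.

(4, 1)

(1, 11) + (11, 9). λ = (9 - 11)/(11 - 1) ≡ 17/10 mod 19. 10⁻¹ ≡ 2 (mod 19) since 10·2 = 20 ≡ 1, so λ ≡ 15.
  x = λ² - 1 - 11 = 225 - 12 ≡ 4; y = λ·(1 - 4) - 11 ≡ 1. → (4, 1)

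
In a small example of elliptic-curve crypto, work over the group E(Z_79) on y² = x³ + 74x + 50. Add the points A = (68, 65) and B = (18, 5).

(45, 10)

(68, 65) + (18, 5). λ = (5 - 65)/(18 - 68) ≡ 19/29 mod 79. 29⁻¹ ≡ 30 (mod 79) since 29·30 = 870 ≡ 1, so λ ≡ 17.
  x = λ² - 68 - 18 = 289 - 86 ≡ 45; y = λ·(68 - 45) - 65 ≡ 10. → (45, 10)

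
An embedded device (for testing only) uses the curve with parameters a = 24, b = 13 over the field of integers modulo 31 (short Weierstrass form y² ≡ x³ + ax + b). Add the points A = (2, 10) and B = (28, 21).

(2, 10) + (28, 21). λ = (21 - 10)/(28 - 2) ≡ 11/26 mod 31. 26⁻¹ ≡ 6 (mod 31), so λ ≡ 4.
  x = λ² - 2 - 28 = 16 - 30 ≡ 17; y = λ·(2 - 17) - 10 ≡ 23. → (17, 23)

(17, 23)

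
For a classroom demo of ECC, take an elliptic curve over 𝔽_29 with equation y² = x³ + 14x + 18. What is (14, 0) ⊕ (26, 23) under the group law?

(11, 13)

(14, 0) + (26, 23). λ = (23 - 0)/(26 - 14) ≡ 23/12 mod 29. 12⁻¹ ≡ 17 (mod 29) since 12·17 = 204 ≡ 1, so λ ≡ 14.
  x = λ² - 14 - 26 = 196 - 40 ≡ 11; y = λ·(14 - 11) - 0 ≡ 13. → (11, 13)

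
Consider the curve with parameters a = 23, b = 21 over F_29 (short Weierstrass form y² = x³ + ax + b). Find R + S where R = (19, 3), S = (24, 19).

(19, 3) + (24, 19). λ = (19 - 3)/(24 - 19) ≡ 16/5 mod 29. 5⁻¹ ≡ 6 (mod 29) since 5·6 = 30 ≡ 1, so λ ≡ 9.
  x = λ² - 19 - 24 = 81 - 43 ≡ 9; y = λ·(19 - 9) - 3 ≡ 0. → (9, 0)

(9, 0)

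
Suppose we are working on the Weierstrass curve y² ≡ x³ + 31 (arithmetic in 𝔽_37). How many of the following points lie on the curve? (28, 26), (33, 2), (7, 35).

2

(28, 26): 26² ≡ 10, rhs ≡ 5 → off.
(33, 2): 2² ≡ 4, rhs ≡ 4 → on.
(7, 35): 35² ≡ 4, rhs ≡ 4 → on.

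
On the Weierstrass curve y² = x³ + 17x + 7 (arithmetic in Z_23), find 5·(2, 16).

Write G = (2, 16).
Double-and-add on 5 = (101)₂. Start with G = (2, 16) for the leading 1-bit.
double: tangent at (2, 16): λ = (3·2² + 17)/(2·16) ≡ 6/9. 9⁻¹ ≡ 18 (mod 23), so λ ≡ 6·18 ≡ 16.
  x = λ² - 2 - 2 = 256 - 4 ≡ 22; y = λ·(2 - 22) - 16 ≡ 9. → (22, 9)
double: tangent at (22, 9): λ = (3·22² + 17)/(2·9) ≡ 20/18. 18⁻¹ ≡ 9 (mod 23), so λ ≡ 20·9 ≡ 19.
  x = λ² - 22 - 22 = 361 - 44 ≡ 18; y = λ·(22 - 18) - 9 ≡ 21. → (18, 21)
add G: (18, 21) + (2, 16). λ = (16 - 21)/(2 - 18) ≡ 18/7 mod 23. 7⁻¹ ≡ 10 (mod 23), so λ ≡ 19.
  x = λ² - 18 - 2 = 361 - 20 ≡ 19; y = λ·(18 - 19) - 21 ≡ 6. → (19, 6)

(19, 6)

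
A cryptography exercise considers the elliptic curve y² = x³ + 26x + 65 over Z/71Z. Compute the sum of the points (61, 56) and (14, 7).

(61, 56) + (14, 7). λ = (7 - 56)/(14 - 61) ≡ 22/24 mod 71. 24⁻¹ ≡ 3 (mod 71) since 24·3 = 72 ≡ 1, so λ ≡ 66.
  x = λ² - 61 - 14 = 4356 - 75 ≡ 21; y = λ·(61 - 21) - 56 ≡ 28. → (21, 28)

(21, 28)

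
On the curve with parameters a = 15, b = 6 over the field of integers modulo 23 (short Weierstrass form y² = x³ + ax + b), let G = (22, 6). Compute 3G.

Repeated addition: build up to 3G.
2G: tangent at (22, 6): λ = (3·22² + 15)/(2·6) ≡ 18/12. 12⁻¹ ≡ 2 (mod 23), so λ ≡ 18·2 ≡ 13.
  x = λ² - 22 - 22 = 169 - 44 ≡ 10; y = λ·(22 - 10) - 6 ≡ 12. → (10, 12)
3G: (10, 12) + (22, 6). λ = (6 - 12)/(22 - 10) ≡ 17/12 mod 23. 12⁻¹ ≡ 2 (mod 23), so λ ≡ 11.
  x = λ² - 10 - 22 = 121 - 32 ≡ 20; y = λ·(10 - 20) - 12 ≡ 16. → (20, 16)

(20, 16)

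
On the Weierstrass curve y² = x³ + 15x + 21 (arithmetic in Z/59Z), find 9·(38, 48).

(38, 48)

Write G = (38, 48).
Double-and-add on 9 = (1001)₂. Start with G = (38, 48) for the leading 1-bit.
double: tangent at (38, 48): λ = (3·38² + 15)/(2·48) ≡ 40/37. 37⁻¹ ≡ 8 (mod 59), so λ ≡ 40·8 ≡ 25.
  x = λ² - 38 - 38 = 625 - 76 ≡ 18; y = λ·(38 - 18) - 48 ≡ 39. → (18, 39)
double: tangent at (18, 39): λ = (3·18² + 15)/(2·39) ≡ 43/19. 19⁻¹ ≡ 28 (mod 59) since 19·28 = 532 ≡ 1, so λ ≡ 43·28 ≡ 24.
  x = λ² - 18 - 18 = 576 - 36 ≡ 9; y = λ·(18 - 9) - 39 ≡ 0. → (9, 0)
double: (9, 0) + (9, 0): same x and y₁ ≡ -y₂, so the sum is O.
add G: O + (38, 48) = (38, 48) (identity).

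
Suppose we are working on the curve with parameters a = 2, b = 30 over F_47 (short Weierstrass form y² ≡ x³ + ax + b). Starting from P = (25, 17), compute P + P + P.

(30, 21)

Repeated addition: build up to 3P.
2P: tangent at (25, 17): λ = (3·25² + 2)/(2·17) ≡ 44/34. 34⁻¹ ≡ 18 (mod 47) since 34·18 = 612 ≡ 1, so λ ≡ 44·18 ≡ 40.
  x = λ² - 25 - 25 = 1600 - 50 ≡ 46; y = λ·(25 - 46) - 17 ≡ 36. → (46, 36)
3P: (46, 36) + (25, 17). λ = (17 - 36)/(25 - 46) ≡ 28/26 mod 47. 26⁻¹ ≡ 38 (mod 47), so λ ≡ 30.
  x = λ² - 46 - 25 = 900 - 71 ≡ 30; y = λ·(46 - 30) - 36 ≡ 21. → (30, 21)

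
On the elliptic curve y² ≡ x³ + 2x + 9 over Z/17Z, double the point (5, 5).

(9, 5)

tangent at (5, 5): λ = (3·5² + 2)/(2·5) ≡ 9/10. 10⁻¹ ≡ 12 (mod 17), so λ ≡ 9·12 ≡ 6.
  x = λ² - 5 - 5 = 36 - 10 ≡ 9; y = λ·(5 - 9) - 5 ≡ 5. → (9, 5)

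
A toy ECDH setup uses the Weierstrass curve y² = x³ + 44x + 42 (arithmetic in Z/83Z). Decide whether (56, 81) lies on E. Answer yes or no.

y² = 81² ≡ 4; x³ + 44x + 42 = 178122 ≡ 4 (mod 83). 4 = 4.

yes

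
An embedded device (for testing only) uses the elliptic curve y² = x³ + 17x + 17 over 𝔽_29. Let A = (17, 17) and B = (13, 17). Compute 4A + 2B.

(13, 12)

First 4A:
Repeated addition: build up to 4A.
2A: tangent at (17, 17): λ = (3·17² + 17)/(2·17) ≡ 14/5. 5⁻¹ ≡ 6 (mod 29) since 5·6 = 30 ≡ 1, so λ ≡ 14·6 ≡ 26.
  x = λ² - 17 - 17 = 676 - 34 ≡ 4; y = λ·(17 - 4) - 17 ≡ 2. → (4, 2)
3A: (4, 2) + (17, 17). λ = (17 - 2)/(17 - 4) ≡ 15/13 mod 29. 13⁻¹ ≡ 9 (mod 29) since 13·9 = 117 ≡ 1, so λ ≡ 19.
  x = λ² - 4 - 17 = 361 - 21 ≡ 21; y = λ·(4 - 21) - 2 ≡ 23. → (21, 23)
4A: (21, 23) + (17, 17). λ = (17 - 23)/(17 - 21) ≡ 23/25 mod 29. 25⁻¹ ≡ 7 (mod 29) since 25·7 = 175 ≡ 1, so λ ≡ 16.
  x = λ² - 21 - 17 = 256 - 38 ≡ 15; y = λ·(21 - 15) - 23 ≡ 15. → (15, 15)
4A = (15, 15).
Next 2B:
Repeated addition: build up to 2B.
2B: tangent at (13, 17): λ = (3·13² + 17)/(2·17) ≡ 2/5. 5⁻¹ ≡ 6 (mod 29), so λ ≡ 2·6 ≡ 12.
  x = λ² - 13 - 13 = 144 - 26 ≡ 2; y = λ·(13 - 2) - 17 ≡ 28. → (2, 28)
2B = (2, 28).
Finally 4A + 2B:
(15, 15) + (2, 28). λ = (28 - 15)/(2 - 15) ≡ 13/16 mod 29. 16⁻¹ ≡ 20 (mod 29) since 16·20 = 320 ≡ 1, so λ ≡ 28.
  x = λ² - 15 - 2 = 784 - 17 ≡ 13; y = λ·(15 - 13) - 15 ≡ 12. → (13, 12)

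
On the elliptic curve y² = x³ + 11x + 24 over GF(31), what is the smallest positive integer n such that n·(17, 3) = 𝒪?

2P: tangent at (17, 3): λ = (3·17² + 11)/(2·3) ≡ 10/6. 6⁻¹ ≡ 26 (mod 31), so λ ≡ 10·26 ≡ 12.
  x = λ² - 17 - 17 = 144 - 34 ≡ 17; y = λ·(17 - 17) - 3 ≡ 28. → (17, 28)
3P: (17, 28) + (17, 3): same x and y₁ ≡ -y₂, so the sum is 𝒪.
3P = 𝒪, so the order is 3.

3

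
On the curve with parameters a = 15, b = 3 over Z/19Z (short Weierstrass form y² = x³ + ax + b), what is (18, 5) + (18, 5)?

tangent at (18, 5): λ = (3·18² + 15)/(2·5) ≡ 18/10. 10⁻¹ ≡ 2 (mod 19), so λ ≡ 18·2 ≡ 17.
  x = λ² - 18 - 18 = 289 - 36 ≡ 6; y = λ·(18 - 6) - 5 ≡ 9. → (6, 9)

(6, 9)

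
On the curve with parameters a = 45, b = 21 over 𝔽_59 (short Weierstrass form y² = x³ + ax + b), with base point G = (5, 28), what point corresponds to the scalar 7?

(20, 22)

Repeated addition: build up to 7G.
2G: tangent at (5, 28): λ = (3·5² + 45)/(2·28) ≡ 2/56. 56⁻¹ ≡ 39 (mod 59), so λ ≡ 2·39 ≡ 19.
  x = λ² - 5 - 5 = 361 - 10 ≡ 56; y = λ·(5 - 56) - 28 ≡ 6. → (56, 6)
3G: (56, 6) + (5, 28). λ = (28 - 6)/(5 - 56) ≡ 22/8 mod 59. 8⁻¹ ≡ 37 (mod 59) since 8·37 = 296 ≡ 1, so λ ≡ 47.
  x = λ² - 56 - 5 = 2209 - 61 ≡ 24; y = λ·(56 - 24) - 6 ≡ 23. → (24, 23)
4G: (24, 23) + (5, 28). λ = (28 - 23)/(5 - 24) ≡ 5/40 mod 59. 40⁻¹ ≡ 31 (mod 59), so λ ≡ 37.
  x = λ² - 24 - 5 = 1369 - 29 ≡ 42; y = λ·(24 - 42) - 23 ≡ 19. → (42, 19)
5G: (42, 19) + (5, 28). λ = (28 - 19)/(5 - 42) ≡ 9/22 mod 59. 22⁻¹ ≡ 51 (mod 59) since 22·51 = 1122 ≡ 1, so λ ≡ 46.
  x = λ² - 42 - 5 = 2116 - 47 ≡ 4; y = λ·(42 - 4) - 19 ≡ 18. → (4, 18)
6G: (4, 18) + (5, 28). λ = (28 - 18)/(5 - 4) ≡ 10/1 mod 59. 1⁻¹ ≡ 1 (mod 59) since 1·1 = 1 ≡ 1, so λ ≡ 10.
  x = λ² - 4 - 5 = 100 - 9 ≡ 32; y = λ·(4 - 32) - 18 ≡ 56. → (32, 56)
7G: (32, 56) + (5, 28). λ = (28 - 56)/(5 - 32) ≡ 31/32 mod 59. 32⁻¹ ≡ 24 (mod 59), so λ ≡ 36.
  x = λ² - 32 - 5 = 1296 - 37 ≡ 20; y = λ·(32 - 20) - 56 ≡ 22. → (20, 22)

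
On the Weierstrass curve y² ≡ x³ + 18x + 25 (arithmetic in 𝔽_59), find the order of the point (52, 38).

9

2P: tangent at (52, 38): λ = (3·52² + 18)/(2·38) ≡ 47/17. 17⁻¹ ≡ 7 (mod 59), so λ ≡ 47·7 ≡ 34.
  x = λ² - 52 - 52 = 1156 - 104 ≡ 49; y = λ·(52 - 49) - 38 ≡ 5. → (49, 5)
3P: (49, 5) + (52, 38). λ = (38 - 5)/(52 - 49) ≡ 33/3 mod 59. 3⁻¹ ≡ 20 (mod 59), so λ ≡ 11.
  x = λ² - 49 - 52 = 121 - 101 ≡ 20; y = λ·(49 - 20) - 5 ≡ 19. → (20, 19)
4P: (20, 19) + (52, 38). λ = (38 - 19)/(52 - 20) ≡ 19/32 mod 59. 32⁻¹ ≡ 24 (mod 59), so λ ≡ 43.
  x = λ² - 20 - 52 = 1849 - 72 ≡ 7; y = λ·(20 - 7) - 19 ≡ 9. → (7, 9)
5P: (7, 9) + (52, 38). λ = (38 - 9)/(52 - 7) ≡ 29/45 mod 59. 45⁻¹ ≡ 21 (mod 59), so λ ≡ 19.
  x = λ² - 7 - 52 = 361 - 59 ≡ 7; y = λ·(7 - 7) - 9 ≡ 50. → (7, 50)
6P: (7, 50) + (52, 38). λ = (38 - 50)/(52 - 7) ≡ 47/45 mod 59. 45⁻¹ ≡ 21 (mod 59) since 45·21 = 945 ≡ 1, so λ ≡ 43.
  x = λ² - 7 - 52 = 1849 - 59 ≡ 20; y = λ·(7 - 20) - 50 ≡ 40. → (20, 40)
7P: (20, 40) + (52, 38). λ = (38 - 40)/(52 - 20) ≡ 57/32 mod 59. 32⁻¹ ≡ 24 (mod 59) since 32·24 = 768 ≡ 1, so λ ≡ 11.
  x = λ² - 20 - 52 = 121 - 72 ≡ 49; y = λ·(20 - 49) - 40 ≡ 54. → (49, 54)
8P: (49, 54) + (52, 38). λ = (38 - 54)/(52 - 49) ≡ 43/3 mod 59. 3⁻¹ ≡ 20 (mod 59) since 3·20 = 60 ≡ 1, so λ ≡ 34.
  x = λ² - 49 - 52 = 1156 - 101 ≡ 52; y = λ·(49 - 52) - 54 ≡ 21. → (52, 21)
9P: (52, 21) + (52, 38): same x and y₁ ≡ -y₂, so the sum is O.
9P = O, so the order is 9.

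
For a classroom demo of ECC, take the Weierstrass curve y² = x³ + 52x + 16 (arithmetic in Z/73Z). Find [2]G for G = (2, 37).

(4, 54)

tangent at (2, 37): λ = (3·2² + 52)/(2·37) ≡ 64/1. 1⁻¹ ≡ 1 (mod 73), so λ ≡ 64·1 ≡ 64.
  x = λ² - 2 - 2 = 4096 - 4 ≡ 4; y = λ·(2 - 4) - 37 ≡ 54. → (4, 54)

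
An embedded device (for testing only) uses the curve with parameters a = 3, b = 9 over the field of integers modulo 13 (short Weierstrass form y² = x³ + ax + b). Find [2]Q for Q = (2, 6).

tangent at (2, 6): λ = (3·2² + 3)/(2·6) ≡ 2/12. 12⁻¹ ≡ 12 (mod 13), so λ ≡ 2·12 ≡ 11.
  x = λ² - 2 - 2 = 121 - 4 ≡ 0; y = λ·(2 - 0) - 6 ≡ 3. → (0, 3)

(0, 3)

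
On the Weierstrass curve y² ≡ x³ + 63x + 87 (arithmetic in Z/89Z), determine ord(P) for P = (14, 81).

3

2P: tangent at (14, 81): λ = (3·14² + 63)/(2·81) ≡ 28/73. 73⁻¹ ≡ 50 (mod 89), so λ ≡ 28·50 ≡ 65.
  x = λ² - 14 - 14 = 4225 - 28 ≡ 14; y = λ·(14 - 14) - 81 ≡ 8. → (14, 8)
3P: (14, 8) + (14, 81): same x and y₁ ≡ -y₂, so the sum is ∞.
3P = ∞, so the order is 3.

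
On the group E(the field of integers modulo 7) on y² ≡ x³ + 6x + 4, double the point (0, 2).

(4, 6)

tangent at (0, 2): λ = (3·0² + 6)/(2·2) ≡ 6/4. 4⁻¹ ≡ 2 (mod 7) since 4·2 = 8 ≡ 1, so λ ≡ 6·2 ≡ 5.
  x = λ² - 0 - 0 = 25 - 0 ≡ 4; y = λ·(0 - 4) - 2 ≡ 6. → (4, 6)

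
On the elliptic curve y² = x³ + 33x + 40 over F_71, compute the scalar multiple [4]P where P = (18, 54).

(28, 14)

Repeated addition: build up to 4P.
2P: tangent at (18, 54): λ = (3·18² + 33)/(2·54) ≡ 11/37. 37⁻¹ ≡ 48 (mod 71), so λ ≡ 11·48 ≡ 31.
  x = λ² - 18 - 18 = 961 - 36 ≡ 2; y = λ·(18 - 2) - 54 ≡ 16. → (2, 16)
3P: (2, 16) + (18, 54). λ = (54 - 16)/(18 - 2) ≡ 38/16 mod 71. 16⁻¹ ≡ 40 (mod 71) since 16·40 = 640 ≡ 1, so λ ≡ 29.
  x = λ² - 2 - 18 = 841 - 20 ≡ 40; y = λ·(2 - 40) - 16 ≡ 18. → (40, 18)
4P: (40, 18) + (18, 54). λ = (54 - 18)/(18 - 40) ≡ 36/49 mod 71. 49⁻¹ ≡ 29 (mod 71), so λ ≡ 50.
  x = λ² - 40 - 18 = 2500 - 58 ≡ 28; y = λ·(40 - 28) - 18 ≡ 14. → (28, 14)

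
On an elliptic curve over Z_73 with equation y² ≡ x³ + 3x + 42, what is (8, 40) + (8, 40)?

tangent at (8, 40): λ = (3·8² + 3)/(2·40) ≡ 49/7. 7⁻¹ ≡ 21 (mod 73) since 7·21 = 147 ≡ 1, so λ ≡ 49·21 ≡ 7.
  x = λ² - 8 - 8 = 49 - 16 ≡ 33; y = λ·(8 - 33) - 40 ≡ 4. → (33, 4)

(33, 4)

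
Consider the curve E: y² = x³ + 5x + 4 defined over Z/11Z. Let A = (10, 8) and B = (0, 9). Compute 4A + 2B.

(5, 0)

First 4A:
Double-and-add on 4 = (100)₂. Start with A = (10, 8) for the leading 1-bit.
double: tangent at (10, 8): λ = (3·10² + 5)/(2·8) ≡ 8/5. 5⁻¹ ≡ 9 (mod 11) since 5·9 = 45 ≡ 1, so λ ≡ 8·9 ≡ 6.
  x = λ² - 10 - 10 = 36 - 20 ≡ 5; y = λ·(10 - 5) - 8 ≡ 0. → (5, 0)
double: (5, 0) + (5, 0): same x and y₁ ≡ -y₂, so the sum is the point at infinity.
4A = the point at infinity.
Next 2B:
Repeated addition: build up to 2B.
2B: tangent at (0, 9): λ = (3·0² + 5)/(2·9) ≡ 5/7. 7⁻¹ ≡ 8 (mod 11), so λ ≡ 5·8 ≡ 7.
  x = λ² - 0 - 0 = 49 - 0 ≡ 5; y = λ·(0 - 5) - 9 ≡ 0. → (5, 0)
2B = (5, 0).
Finally 4A + 2B:
the point at infinity + (5, 0) = (5, 0) (identity).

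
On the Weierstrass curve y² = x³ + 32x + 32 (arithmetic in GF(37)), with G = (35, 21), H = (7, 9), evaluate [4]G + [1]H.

First 4G:
Double-and-add on 4 = (100)₂. Start with G = (35, 21) for the leading 1-bit.
double: tangent at (35, 21): λ = (3·35² + 32)/(2·21) ≡ 7/5. 5⁻¹ ≡ 15 (mod 37) since 5·15 = 75 ≡ 1, so λ ≡ 7·15 ≡ 31.
  x = λ² - 35 - 35 = 961 - 70 ≡ 3; y = λ·(35 - 3) - 21 ≡ 9. → (3, 9)
double: tangent at (3, 9): λ = (3·3² + 32)/(2·9) ≡ 22/18. 18⁻¹ ≡ 35 (mod 37), so λ ≡ 22·35 ≡ 30.
  x = λ² - 3 - 3 = 900 - 6 ≡ 6; y = λ·(3 - 6) - 9 ≡ 12. → (6, 12)
4G = (6, 12).
Finally 4G + H:
(6, 12) + (7, 9). λ = (9 - 12)/(7 - 6) ≡ 34/1 mod 37. 1⁻¹ ≡ 1 (mod 37), so λ ≡ 34.
  x = λ² - 6 - 7 = 1156 - 13 ≡ 33; y = λ·(6 - 33) - 12 ≡ 32. → (33, 32)

(33, 32)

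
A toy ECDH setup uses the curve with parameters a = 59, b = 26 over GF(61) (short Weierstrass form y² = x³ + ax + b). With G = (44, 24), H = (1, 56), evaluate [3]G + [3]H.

(17, 56)

First 3G:
Repeated addition: build up to 3G.
2G: tangent at (44, 24): λ = (3·44² + 59)/(2·24) ≡ 11/48. 48⁻¹ ≡ 14 (mod 61) since 48·14 = 672 ≡ 1, so λ ≡ 11·14 ≡ 32.
  x = λ² - 44 - 44 = 1024 - 88 ≡ 21; y = λ·(44 - 21) - 24 ≡ 41. → (21, 41)
3G: (21, 41) + (44, 24). λ = (24 - 41)/(44 - 21) ≡ 44/23 mod 61. 23⁻¹ ≡ 8 (mod 61), so λ ≡ 47.
  x = λ² - 21 - 44 = 2209 - 65 ≡ 9; y = λ·(21 - 9) - 41 ≡ 35. → (9, 35)
3G = (9, 35).
Next 3H:
Repeated addition: build up to 3H.
2H: tangent at (1, 56): λ = (3·1² + 59)/(2·56) ≡ 1/51. 51⁻¹ ≡ 6 (mod 61) since 51·6 = 306 ≡ 1, so λ ≡ 1·6 ≡ 6.
  x = λ² - 1 - 1 = 36 - 2 ≡ 34; y = λ·(1 - 34) - 56 ≡ 51. → (34, 51)
3H: (34, 51) + (1, 56). λ = (56 - 51)/(1 - 34) ≡ 5/28 mod 61. 28⁻¹ ≡ 24 (mod 61), so λ ≡ 59.
  x = λ² - 34 - 1 = 3481 - 35 ≡ 30; y = λ·(34 - 30) - 51 ≡ 2. → (30, 2)
3H = (30, 2).
Finally 3G + 3H:
(9, 35) + (30, 2). λ = (2 - 35)/(30 - 9) ≡ 28/21 mod 61. 21⁻¹ ≡ 32 (mod 61), so λ ≡ 42.
  x = λ² - 9 - 30 = 1764 - 39 ≡ 17; y = λ·(9 - 17) - 35 ≡ 56. → (17, 56)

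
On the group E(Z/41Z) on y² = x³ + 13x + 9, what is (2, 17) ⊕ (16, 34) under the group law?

(2, 17) + (16, 34). λ = (34 - 17)/(16 - 2) ≡ 17/14 mod 41. 14⁻¹ ≡ 3 (mod 41), so λ ≡ 10.
  x = λ² - 2 - 16 = 100 - 18 ≡ 0; y = λ·(2 - 0) - 17 ≡ 3. → (0, 3)

(0, 3)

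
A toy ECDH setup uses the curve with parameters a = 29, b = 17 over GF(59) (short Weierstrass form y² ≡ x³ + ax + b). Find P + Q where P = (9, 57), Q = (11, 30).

(0, 28)

(9, 57) + (11, 30). λ = (30 - 57)/(11 - 9) ≡ 32/2 mod 59. 2⁻¹ ≡ 30 (mod 59), so λ ≡ 16.
  x = λ² - 9 - 11 = 256 - 20 ≡ 0; y = λ·(9 - 0) - 57 ≡ 28. → (0, 28)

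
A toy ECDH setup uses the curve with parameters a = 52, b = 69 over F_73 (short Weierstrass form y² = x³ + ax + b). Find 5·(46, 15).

Write P = (46, 15).
Double-and-add on 5 = (101)₂. Start with P = (46, 15) for the leading 1-bit.
double: tangent at (46, 15): λ = (3·46² + 52)/(2·15) ≡ 49/30. 30⁻¹ ≡ 56 (mod 73), so λ ≡ 49·56 ≡ 43.
  x = λ² - 46 - 46 = 1849 - 92 ≡ 5; y = λ·(46 - 5) - 15 ≡ 69. → (5, 69)
double: tangent at (5, 69): λ = (3·5² + 52)/(2·69) ≡ 54/65. 65⁻¹ ≡ 9 (mod 73) since 65·9 = 585 ≡ 1, so λ ≡ 54·9 ≡ 48.
  x = λ² - 5 - 5 = 2304 - 10 ≡ 31; y = λ·(5 - 31) - 69 ≡ 70. → (31, 70)
add P: (31, 70) + (46, 15). λ = (15 - 70)/(46 - 31) ≡ 18/15 mod 73. 15⁻¹ ≡ 39 (mod 73), so λ ≡ 45.
  x = λ² - 31 - 46 = 2025 - 77 ≡ 50; y = λ·(31 - 50) - 70 ≡ 24. → (50, 24)

(50, 24)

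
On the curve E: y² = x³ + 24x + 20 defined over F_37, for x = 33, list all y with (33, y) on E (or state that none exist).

x³ + 24x + 20 = 36749 ≡ 8 (mod 37).
8 is a non-residue mod 37; no y exists.

none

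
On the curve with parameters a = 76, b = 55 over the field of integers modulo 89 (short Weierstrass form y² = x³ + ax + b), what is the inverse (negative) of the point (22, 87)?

(22, 2)

-(22, 87) = (22, -87 mod 89) = (22, 2).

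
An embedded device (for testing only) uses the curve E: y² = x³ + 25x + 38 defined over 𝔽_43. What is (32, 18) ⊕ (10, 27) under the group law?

(32, 18) + (10, 27). λ = (27 - 18)/(10 - 32) ≡ 9/21 mod 43. 21⁻¹ ≡ 41 (mod 43), so λ ≡ 25.
  x = λ² - 32 - 10 = 625 - 42 ≡ 24; y = λ·(32 - 24) - 18 ≡ 10. → (24, 10)

(24, 10)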